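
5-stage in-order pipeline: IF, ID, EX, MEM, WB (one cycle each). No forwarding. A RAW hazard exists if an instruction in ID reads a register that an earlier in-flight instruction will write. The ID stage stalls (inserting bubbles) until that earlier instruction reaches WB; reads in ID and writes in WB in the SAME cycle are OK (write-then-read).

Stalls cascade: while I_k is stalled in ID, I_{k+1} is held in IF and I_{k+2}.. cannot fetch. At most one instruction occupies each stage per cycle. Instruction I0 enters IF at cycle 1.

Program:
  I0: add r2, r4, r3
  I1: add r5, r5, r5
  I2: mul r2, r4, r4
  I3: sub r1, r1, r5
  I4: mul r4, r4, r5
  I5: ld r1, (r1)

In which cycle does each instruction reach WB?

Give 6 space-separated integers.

I0 add r2 <- r4,r3: IF@1 ID@2 stall=0 (-) EX@3 MEM@4 WB@5
I1 add r5 <- r5,r5: IF@2 ID@3 stall=0 (-) EX@4 MEM@5 WB@6
I2 mul r2 <- r4,r4: IF@3 ID@4 stall=0 (-) EX@5 MEM@6 WB@7
I3 sub r1 <- r1,r5: IF@4 ID@5 stall=1 (RAW on I1.r5 (WB@6)) EX@7 MEM@8 WB@9
I4 mul r4 <- r4,r5: IF@5 ID@7 stall=0 (-) EX@8 MEM@9 WB@10
I5 ld r1 <- r1: IF@7 ID@8 stall=1 (RAW on I3.r1 (WB@9)) EX@10 MEM@11 WB@12

Answer: 5 6 7 9 10 12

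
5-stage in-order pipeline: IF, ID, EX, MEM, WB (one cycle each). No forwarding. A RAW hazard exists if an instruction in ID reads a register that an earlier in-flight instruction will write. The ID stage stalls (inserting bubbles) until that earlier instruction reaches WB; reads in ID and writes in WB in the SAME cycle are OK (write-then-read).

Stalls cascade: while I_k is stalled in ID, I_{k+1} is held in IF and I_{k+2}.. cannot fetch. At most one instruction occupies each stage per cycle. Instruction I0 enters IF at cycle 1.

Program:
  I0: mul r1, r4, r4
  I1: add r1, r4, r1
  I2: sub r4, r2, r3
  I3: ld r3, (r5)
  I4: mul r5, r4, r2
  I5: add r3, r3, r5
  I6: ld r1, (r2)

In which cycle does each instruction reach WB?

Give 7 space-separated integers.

I0 mul r1 <- r4,r4: IF@1 ID@2 stall=0 (-) EX@3 MEM@4 WB@5
I1 add r1 <- r4,r1: IF@2 ID@3 stall=2 (RAW on I0.r1 (WB@5)) EX@6 MEM@7 WB@8
I2 sub r4 <- r2,r3: IF@3 ID@6 stall=0 (-) EX@7 MEM@8 WB@9
I3 ld r3 <- r5: IF@6 ID@7 stall=0 (-) EX@8 MEM@9 WB@10
I4 mul r5 <- r4,r2: IF@7 ID@8 stall=1 (RAW on I2.r4 (WB@9)) EX@10 MEM@11 WB@12
I5 add r3 <- r3,r5: IF@8 ID@10 stall=2 (RAW on I4.r5 (WB@12)) EX@13 MEM@14 WB@15
I6 ld r1 <- r2: IF@10 ID@13 stall=0 (-) EX@14 MEM@15 WB@16

Answer: 5 8 9 10 12 15 16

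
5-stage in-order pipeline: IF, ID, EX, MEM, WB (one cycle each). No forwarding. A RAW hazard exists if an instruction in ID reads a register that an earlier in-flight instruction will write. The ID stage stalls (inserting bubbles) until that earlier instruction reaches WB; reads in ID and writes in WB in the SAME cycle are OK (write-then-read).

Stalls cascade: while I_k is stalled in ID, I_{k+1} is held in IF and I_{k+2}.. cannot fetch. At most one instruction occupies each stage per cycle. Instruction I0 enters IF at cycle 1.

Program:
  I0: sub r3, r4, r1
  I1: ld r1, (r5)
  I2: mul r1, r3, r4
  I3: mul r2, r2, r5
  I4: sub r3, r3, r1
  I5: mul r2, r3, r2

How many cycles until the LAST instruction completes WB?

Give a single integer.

I0 sub r3 <- r4,r1: IF@1 ID@2 stall=0 (-) EX@3 MEM@4 WB@5
I1 ld r1 <- r5: IF@2 ID@3 stall=0 (-) EX@4 MEM@5 WB@6
I2 mul r1 <- r3,r4: IF@3 ID@4 stall=1 (RAW on I0.r3 (WB@5)) EX@6 MEM@7 WB@8
I3 mul r2 <- r2,r5: IF@4 ID@6 stall=0 (-) EX@7 MEM@8 WB@9
I4 sub r3 <- r3,r1: IF@6 ID@7 stall=1 (RAW on I2.r1 (WB@8)) EX@9 MEM@10 WB@11
I5 mul r2 <- r3,r2: IF@7 ID@9 stall=2 (RAW on I4.r3 (WB@11)) EX@12 MEM@13 WB@14

Answer: 14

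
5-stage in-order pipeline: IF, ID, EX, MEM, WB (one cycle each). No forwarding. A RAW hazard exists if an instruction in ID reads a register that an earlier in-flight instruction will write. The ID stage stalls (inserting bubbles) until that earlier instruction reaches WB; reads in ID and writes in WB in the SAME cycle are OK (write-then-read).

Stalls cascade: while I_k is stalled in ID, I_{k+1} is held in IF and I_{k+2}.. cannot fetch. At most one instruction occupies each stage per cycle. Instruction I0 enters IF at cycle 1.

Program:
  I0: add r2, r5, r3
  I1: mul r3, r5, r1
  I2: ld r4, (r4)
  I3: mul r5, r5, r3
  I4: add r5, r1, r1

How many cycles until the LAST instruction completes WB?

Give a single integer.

I0 add r2 <- r5,r3: IF@1 ID@2 stall=0 (-) EX@3 MEM@4 WB@5
I1 mul r3 <- r5,r1: IF@2 ID@3 stall=0 (-) EX@4 MEM@5 WB@6
I2 ld r4 <- r4: IF@3 ID@4 stall=0 (-) EX@5 MEM@6 WB@7
I3 mul r5 <- r5,r3: IF@4 ID@5 stall=1 (RAW on I1.r3 (WB@6)) EX@7 MEM@8 WB@9
I4 add r5 <- r1,r1: IF@5 ID@7 stall=0 (-) EX@8 MEM@9 WB@10

Answer: 10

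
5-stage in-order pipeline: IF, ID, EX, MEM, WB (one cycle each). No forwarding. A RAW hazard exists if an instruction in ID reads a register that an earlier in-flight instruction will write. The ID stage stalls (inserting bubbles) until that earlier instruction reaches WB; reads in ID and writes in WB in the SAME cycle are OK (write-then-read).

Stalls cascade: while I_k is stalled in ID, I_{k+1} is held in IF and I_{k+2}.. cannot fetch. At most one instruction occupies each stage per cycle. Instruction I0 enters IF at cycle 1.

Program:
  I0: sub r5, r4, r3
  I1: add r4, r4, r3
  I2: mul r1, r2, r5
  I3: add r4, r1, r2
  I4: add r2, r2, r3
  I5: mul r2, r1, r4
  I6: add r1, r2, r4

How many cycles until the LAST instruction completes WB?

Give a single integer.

I0 sub r5 <- r4,r3: IF@1 ID@2 stall=0 (-) EX@3 MEM@4 WB@5
I1 add r4 <- r4,r3: IF@2 ID@3 stall=0 (-) EX@4 MEM@5 WB@6
I2 mul r1 <- r2,r5: IF@3 ID@4 stall=1 (RAW on I0.r5 (WB@5)) EX@6 MEM@7 WB@8
I3 add r4 <- r1,r2: IF@4 ID@6 stall=2 (RAW on I2.r1 (WB@8)) EX@9 MEM@10 WB@11
I4 add r2 <- r2,r3: IF@6 ID@9 stall=0 (-) EX@10 MEM@11 WB@12
I5 mul r2 <- r1,r4: IF@9 ID@10 stall=1 (RAW on I3.r4 (WB@11)) EX@12 MEM@13 WB@14
I6 add r1 <- r2,r4: IF@10 ID@12 stall=2 (RAW on I5.r2 (WB@14)) EX@15 MEM@16 WB@17

Answer: 17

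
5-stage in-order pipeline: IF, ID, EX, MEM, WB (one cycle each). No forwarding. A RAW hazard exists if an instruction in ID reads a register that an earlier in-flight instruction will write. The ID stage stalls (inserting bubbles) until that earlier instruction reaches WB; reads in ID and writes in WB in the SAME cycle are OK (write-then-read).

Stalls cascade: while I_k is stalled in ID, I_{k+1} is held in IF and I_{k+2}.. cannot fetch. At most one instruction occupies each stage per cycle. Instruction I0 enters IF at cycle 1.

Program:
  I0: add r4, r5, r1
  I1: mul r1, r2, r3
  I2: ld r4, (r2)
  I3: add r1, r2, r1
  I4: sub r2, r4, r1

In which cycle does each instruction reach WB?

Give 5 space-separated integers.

I0 add r4 <- r5,r1: IF@1 ID@2 stall=0 (-) EX@3 MEM@4 WB@5
I1 mul r1 <- r2,r3: IF@2 ID@3 stall=0 (-) EX@4 MEM@5 WB@6
I2 ld r4 <- r2: IF@3 ID@4 stall=0 (-) EX@5 MEM@6 WB@7
I3 add r1 <- r2,r1: IF@4 ID@5 stall=1 (RAW on I1.r1 (WB@6)) EX@7 MEM@8 WB@9
I4 sub r2 <- r4,r1: IF@5 ID@7 stall=2 (RAW on I3.r1 (WB@9)) EX@10 MEM@11 WB@12

Answer: 5 6 7 9 12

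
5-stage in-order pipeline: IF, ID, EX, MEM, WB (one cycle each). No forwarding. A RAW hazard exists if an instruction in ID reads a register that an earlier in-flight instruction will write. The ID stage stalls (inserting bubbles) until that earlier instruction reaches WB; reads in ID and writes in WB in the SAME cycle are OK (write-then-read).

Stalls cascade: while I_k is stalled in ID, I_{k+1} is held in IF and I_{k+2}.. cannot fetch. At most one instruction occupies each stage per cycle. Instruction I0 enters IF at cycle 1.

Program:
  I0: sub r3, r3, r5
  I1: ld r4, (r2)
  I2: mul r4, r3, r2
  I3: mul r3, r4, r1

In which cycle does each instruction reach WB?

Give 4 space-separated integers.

I0 sub r3 <- r3,r5: IF@1 ID@2 stall=0 (-) EX@3 MEM@4 WB@5
I1 ld r4 <- r2: IF@2 ID@3 stall=0 (-) EX@4 MEM@5 WB@6
I2 mul r4 <- r3,r2: IF@3 ID@4 stall=1 (RAW on I0.r3 (WB@5)) EX@6 MEM@7 WB@8
I3 mul r3 <- r4,r1: IF@4 ID@6 stall=2 (RAW on I2.r4 (WB@8)) EX@9 MEM@10 WB@11

Answer: 5 6 8 11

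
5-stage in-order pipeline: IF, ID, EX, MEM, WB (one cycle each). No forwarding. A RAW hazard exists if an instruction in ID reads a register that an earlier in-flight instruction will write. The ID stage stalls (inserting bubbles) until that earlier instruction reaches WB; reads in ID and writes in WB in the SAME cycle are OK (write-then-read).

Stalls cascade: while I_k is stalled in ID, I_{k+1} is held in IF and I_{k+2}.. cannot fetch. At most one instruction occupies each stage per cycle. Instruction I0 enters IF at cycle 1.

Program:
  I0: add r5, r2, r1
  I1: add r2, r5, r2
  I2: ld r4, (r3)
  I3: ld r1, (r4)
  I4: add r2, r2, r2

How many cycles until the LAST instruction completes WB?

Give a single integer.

I0 add r5 <- r2,r1: IF@1 ID@2 stall=0 (-) EX@3 MEM@4 WB@5
I1 add r2 <- r5,r2: IF@2 ID@3 stall=2 (RAW on I0.r5 (WB@5)) EX@6 MEM@7 WB@8
I2 ld r4 <- r3: IF@3 ID@6 stall=0 (-) EX@7 MEM@8 WB@9
I3 ld r1 <- r4: IF@6 ID@7 stall=2 (RAW on I2.r4 (WB@9)) EX@10 MEM@11 WB@12
I4 add r2 <- r2,r2: IF@7 ID@10 stall=0 (-) EX@11 MEM@12 WB@13

Answer: 13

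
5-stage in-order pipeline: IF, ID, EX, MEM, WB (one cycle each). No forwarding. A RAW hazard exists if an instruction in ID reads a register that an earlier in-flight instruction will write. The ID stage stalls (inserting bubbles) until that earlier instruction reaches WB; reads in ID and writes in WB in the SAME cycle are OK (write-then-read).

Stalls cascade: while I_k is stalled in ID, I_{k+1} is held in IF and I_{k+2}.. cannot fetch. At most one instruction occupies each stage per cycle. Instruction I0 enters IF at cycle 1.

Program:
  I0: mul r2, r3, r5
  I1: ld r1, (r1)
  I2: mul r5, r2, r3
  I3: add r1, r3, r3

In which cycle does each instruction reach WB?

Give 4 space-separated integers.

Answer: 5 6 8 9

Derivation:
I0 mul r2 <- r3,r5: IF@1 ID@2 stall=0 (-) EX@3 MEM@4 WB@5
I1 ld r1 <- r1: IF@2 ID@3 stall=0 (-) EX@4 MEM@5 WB@6
I2 mul r5 <- r2,r3: IF@3 ID@4 stall=1 (RAW on I0.r2 (WB@5)) EX@6 MEM@7 WB@8
I3 add r1 <- r3,r3: IF@4 ID@6 stall=0 (-) EX@7 MEM@8 WB@9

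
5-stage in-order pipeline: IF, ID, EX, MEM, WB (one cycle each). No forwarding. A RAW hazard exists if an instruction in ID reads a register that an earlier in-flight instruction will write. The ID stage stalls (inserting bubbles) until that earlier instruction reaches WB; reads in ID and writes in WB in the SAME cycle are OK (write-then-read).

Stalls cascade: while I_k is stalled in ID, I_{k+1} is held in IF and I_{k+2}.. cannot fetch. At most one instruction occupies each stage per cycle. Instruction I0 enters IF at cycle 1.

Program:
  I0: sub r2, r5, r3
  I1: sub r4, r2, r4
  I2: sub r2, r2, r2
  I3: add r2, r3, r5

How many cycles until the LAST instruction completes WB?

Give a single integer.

Answer: 10

Derivation:
I0 sub r2 <- r5,r3: IF@1 ID@2 stall=0 (-) EX@3 MEM@4 WB@5
I1 sub r4 <- r2,r4: IF@2 ID@3 stall=2 (RAW on I0.r2 (WB@5)) EX@6 MEM@7 WB@8
I2 sub r2 <- r2,r2: IF@3 ID@6 stall=0 (-) EX@7 MEM@8 WB@9
I3 add r2 <- r3,r5: IF@6 ID@7 stall=0 (-) EX@8 MEM@9 WB@10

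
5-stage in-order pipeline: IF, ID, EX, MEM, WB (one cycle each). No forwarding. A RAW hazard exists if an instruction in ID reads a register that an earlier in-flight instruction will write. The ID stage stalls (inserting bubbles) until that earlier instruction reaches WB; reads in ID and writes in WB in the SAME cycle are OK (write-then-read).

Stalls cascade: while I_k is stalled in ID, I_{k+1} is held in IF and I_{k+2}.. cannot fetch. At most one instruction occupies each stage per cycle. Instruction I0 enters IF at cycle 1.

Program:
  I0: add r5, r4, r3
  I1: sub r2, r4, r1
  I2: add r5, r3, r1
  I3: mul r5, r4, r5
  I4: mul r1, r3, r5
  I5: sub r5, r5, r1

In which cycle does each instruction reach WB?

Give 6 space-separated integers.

I0 add r5 <- r4,r3: IF@1 ID@2 stall=0 (-) EX@3 MEM@4 WB@5
I1 sub r2 <- r4,r1: IF@2 ID@3 stall=0 (-) EX@4 MEM@5 WB@6
I2 add r5 <- r3,r1: IF@3 ID@4 stall=0 (-) EX@5 MEM@6 WB@7
I3 mul r5 <- r4,r5: IF@4 ID@5 stall=2 (RAW on I2.r5 (WB@7)) EX@8 MEM@9 WB@10
I4 mul r1 <- r3,r5: IF@5 ID@8 stall=2 (RAW on I3.r5 (WB@10)) EX@11 MEM@12 WB@13
I5 sub r5 <- r5,r1: IF@8 ID@11 stall=2 (RAW on I4.r1 (WB@13)) EX@14 MEM@15 WB@16

Answer: 5 6 7 10 13 16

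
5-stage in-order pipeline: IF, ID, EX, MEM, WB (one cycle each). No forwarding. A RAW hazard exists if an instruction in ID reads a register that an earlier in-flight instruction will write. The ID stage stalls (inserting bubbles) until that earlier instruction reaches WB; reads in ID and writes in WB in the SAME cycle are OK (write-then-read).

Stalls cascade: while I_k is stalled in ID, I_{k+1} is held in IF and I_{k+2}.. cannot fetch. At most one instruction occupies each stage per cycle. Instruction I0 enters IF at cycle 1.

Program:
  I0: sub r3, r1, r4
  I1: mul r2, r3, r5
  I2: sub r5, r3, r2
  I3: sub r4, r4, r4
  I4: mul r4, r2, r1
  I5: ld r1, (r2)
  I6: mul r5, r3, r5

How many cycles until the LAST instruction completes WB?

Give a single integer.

Answer: 15

Derivation:
I0 sub r3 <- r1,r4: IF@1 ID@2 stall=0 (-) EX@3 MEM@4 WB@5
I1 mul r2 <- r3,r5: IF@2 ID@3 stall=2 (RAW on I0.r3 (WB@5)) EX@6 MEM@7 WB@8
I2 sub r5 <- r3,r2: IF@3 ID@6 stall=2 (RAW on I1.r2 (WB@8)) EX@9 MEM@10 WB@11
I3 sub r4 <- r4,r4: IF@6 ID@9 stall=0 (-) EX@10 MEM@11 WB@12
I4 mul r4 <- r2,r1: IF@9 ID@10 stall=0 (-) EX@11 MEM@12 WB@13
I5 ld r1 <- r2: IF@10 ID@11 stall=0 (-) EX@12 MEM@13 WB@14
I6 mul r5 <- r3,r5: IF@11 ID@12 stall=0 (-) EX@13 MEM@14 WB@15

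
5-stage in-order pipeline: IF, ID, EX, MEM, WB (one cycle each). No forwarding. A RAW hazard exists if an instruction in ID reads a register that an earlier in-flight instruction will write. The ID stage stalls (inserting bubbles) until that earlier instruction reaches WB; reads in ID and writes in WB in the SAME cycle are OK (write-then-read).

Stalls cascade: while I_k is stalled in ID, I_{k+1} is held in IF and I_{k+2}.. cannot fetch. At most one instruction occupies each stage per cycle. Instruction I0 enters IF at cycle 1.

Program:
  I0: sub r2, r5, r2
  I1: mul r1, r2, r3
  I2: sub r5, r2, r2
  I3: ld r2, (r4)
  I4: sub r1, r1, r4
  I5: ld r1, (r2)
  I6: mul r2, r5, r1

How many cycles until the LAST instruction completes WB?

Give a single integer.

Answer: 16

Derivation:
I0 sub r2 <- r5,r2: IF@1 ID@2 stall=0 (-) EX@3 MEM@4 WB@5
I1 mul r1 <- r2,r3: IF@2 ID@3 stall=2 (RAW on I0.r2 (WB@5)) EX@6 MEM@7 WB@8
I2 sub r5 <- r2,r2: IF@3 ID@6 stall=0 (-) EX@7 MEM@8 WB@9
I3 ld r2 <- r4: IF@6 ID@7 stall=0 (-) EX@8 MEM@9 WB@10
I4 sub r1 <- r1,r4: IF@7 ID@8 stall=0 (-) EX@9 MEM@10 WB@11
I5 ld r1 <- r2: IF@8 ID@9 stall=1 (RAW on I3.r2 (WB@10)) EX@11 MEM@12 WB@13
I6 mul r2 <- r5,r1: IF@9 ID@11 stall=2 (RAW on I5.r1 (WB@13)) EX@14 MEM@15 WB@16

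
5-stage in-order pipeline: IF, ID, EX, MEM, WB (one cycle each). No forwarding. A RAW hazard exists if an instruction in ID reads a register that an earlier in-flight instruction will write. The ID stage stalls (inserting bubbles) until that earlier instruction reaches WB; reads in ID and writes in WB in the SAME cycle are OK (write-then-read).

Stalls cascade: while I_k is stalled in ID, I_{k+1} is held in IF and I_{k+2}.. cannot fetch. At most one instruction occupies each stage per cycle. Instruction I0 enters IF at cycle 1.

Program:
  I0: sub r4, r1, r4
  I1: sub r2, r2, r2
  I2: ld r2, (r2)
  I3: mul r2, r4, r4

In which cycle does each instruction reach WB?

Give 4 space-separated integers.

Answer: 5 6 9 10

Derivation:
I0 sub r4 <- r1,r4: IF@1 ID@2 stall=0 (-) EX@3 MEM@4 WB@5
I1 sub r2 <- r2,r2: IF@2 ID@3 stall=0 (-) EX@4 MEM@5 WB@6
I2 ld r2 <- r2: IF@3 ID@4 stall=2 (RAW on I1.r2 (WB@6)) EX@7 MEM@8 WB@9
I3 mul r2 <- r4,r4: IF@4 ID@7 stall=0 (-) EX@8 MEM@9 WB@10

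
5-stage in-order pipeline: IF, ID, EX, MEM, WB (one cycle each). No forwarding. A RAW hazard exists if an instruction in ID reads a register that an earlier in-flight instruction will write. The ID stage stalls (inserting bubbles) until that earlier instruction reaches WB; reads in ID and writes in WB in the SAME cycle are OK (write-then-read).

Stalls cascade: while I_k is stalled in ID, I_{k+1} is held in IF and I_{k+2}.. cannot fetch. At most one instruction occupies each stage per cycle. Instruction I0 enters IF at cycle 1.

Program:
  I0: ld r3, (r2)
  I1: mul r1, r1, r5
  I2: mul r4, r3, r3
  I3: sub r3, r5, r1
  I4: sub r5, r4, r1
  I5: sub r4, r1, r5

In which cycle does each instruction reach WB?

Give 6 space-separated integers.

Answer: 5 6 8 9 11 14

Derivation:
I0 ld r3 <- r2: IF@1 ID@2 stall=0 (-) EX@3 MEM@4 WB@5
I1 mul r1 <- r1,r5: IF@2 ID@3 stall=0 (-) EX@4 MEM@5 WB@6
I2 mul r4 <- r3,r3: IF@3 ID@4 stall=1 (RAW on I0.r3 (WB@5)) EX@6 MEM@7 WB@8
I3 sub r3 <- r5,r1: IF@4 ID@6 stall=0 (-) EX@7 MEM@8 WB@9
I4 sub r5 <- r4,r1: IF@6 ID@7 stall=1 (RAW on I2.r4 (WB@8)) EX@9 MEM@10 WB@11
I5 sub r4 <- r1,r5: IF@7 ID@9 stall=2 (RAW on I4.r5 (WB@11)) EX@12 MEM@13 WB@14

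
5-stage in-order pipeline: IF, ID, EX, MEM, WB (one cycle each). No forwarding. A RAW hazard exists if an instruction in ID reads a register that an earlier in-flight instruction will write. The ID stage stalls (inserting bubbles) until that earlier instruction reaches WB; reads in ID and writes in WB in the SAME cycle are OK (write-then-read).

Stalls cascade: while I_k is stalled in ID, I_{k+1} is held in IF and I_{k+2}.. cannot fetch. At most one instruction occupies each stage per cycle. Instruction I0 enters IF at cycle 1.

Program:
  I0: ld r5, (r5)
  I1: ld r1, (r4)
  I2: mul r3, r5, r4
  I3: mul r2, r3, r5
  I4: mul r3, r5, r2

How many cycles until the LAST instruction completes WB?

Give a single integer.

I0 ld r5 <- r5: IF@1 ID@2 stall=0 (-) EX@3 MEM@4 WB@5
I1 ld r1 <- r4: IF@2 ID@3 stall=0 (-) EX@4 MEM@5 WB@6
I2 mul r3 <- r5,r4: IF@3 ID@4 stall=1 (RAW on I0.r5 (WB@5)) EX@6 MEM@7 WB@8
I3 mul r2 <- r3,r5: IF@4 ID@6 stall=2 (RAW on I2.r3 (WB@8)) EX@9 MEM@10 WB@11
I4 mul r3 <- r5,r2: IF@6 ID@9 stall=2 (RAW on I3.r2 (WB@11)) EX@12 MEM@13 WB@14

Answer: 14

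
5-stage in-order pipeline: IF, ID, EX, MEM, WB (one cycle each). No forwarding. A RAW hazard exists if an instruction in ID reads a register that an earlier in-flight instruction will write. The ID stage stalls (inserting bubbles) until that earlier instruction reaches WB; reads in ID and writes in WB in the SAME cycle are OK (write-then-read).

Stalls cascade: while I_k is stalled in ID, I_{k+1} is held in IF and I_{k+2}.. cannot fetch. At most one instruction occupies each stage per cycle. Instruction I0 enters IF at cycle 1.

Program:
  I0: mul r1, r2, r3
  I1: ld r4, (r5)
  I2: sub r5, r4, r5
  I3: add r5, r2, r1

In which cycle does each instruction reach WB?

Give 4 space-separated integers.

I0 mul r1 <- r2,r3: IF@1 ID@2 stall=0 (-) EX@3 MEM@4 WB@5
I1 ld r4 <- r5: IF@2 ID@3 stall=0 (-) EX@4 MEM@5 WB@6
I2 sub r5 <- r4,r5: IF@3 ID@4 stall=2 (RAW on I1.r4 (WB@6)) EX@7 MEM@8 WB@9
I3 add r5 <- r2,r1: IF@4 ID@7 stall=0 (-) EX@8 MEM@9 WB@10

Answer: 5 6 9 10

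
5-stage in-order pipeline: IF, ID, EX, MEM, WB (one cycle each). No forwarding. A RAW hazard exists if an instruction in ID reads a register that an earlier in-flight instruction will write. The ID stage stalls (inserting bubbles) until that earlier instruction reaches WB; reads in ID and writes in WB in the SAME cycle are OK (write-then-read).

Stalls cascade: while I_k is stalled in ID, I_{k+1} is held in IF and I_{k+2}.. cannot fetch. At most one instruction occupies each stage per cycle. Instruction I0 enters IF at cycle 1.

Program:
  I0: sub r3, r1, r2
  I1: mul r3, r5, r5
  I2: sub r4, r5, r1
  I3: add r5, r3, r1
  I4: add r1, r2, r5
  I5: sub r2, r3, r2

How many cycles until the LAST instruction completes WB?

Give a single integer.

Answer: 13

Derivation:
I0 sub r3 <- r1,r2: IF@1 ID@2 stall=0 (-) EX@3 MEM@4 WB@5
I1 mul r3 <- r5,r5: IF@2 ID@3 stall=0 (-) EX@4 MEM@5 WB@6
I2 sub r4 <- r5,r1: IF@3 ID@4 stall=0 (-) EX@5 MEM@6 WB@7
I3 add r5 <- r3,r1: IF@4 ID@5 stall=1 (RAW on I1.r3 (WB@6)) EX@7 MEM@8 WB@9
I4 add r1 <- r2,r5: IF@5 ID@7 stall=2 (RAW on I3.r5 (WB@9)) EX@10 MEM@11 WB@12
I5 sub r2 <- r3,r2: IF@7 ID@10 stall=0 (-) EX@11 MEM@12 WB@13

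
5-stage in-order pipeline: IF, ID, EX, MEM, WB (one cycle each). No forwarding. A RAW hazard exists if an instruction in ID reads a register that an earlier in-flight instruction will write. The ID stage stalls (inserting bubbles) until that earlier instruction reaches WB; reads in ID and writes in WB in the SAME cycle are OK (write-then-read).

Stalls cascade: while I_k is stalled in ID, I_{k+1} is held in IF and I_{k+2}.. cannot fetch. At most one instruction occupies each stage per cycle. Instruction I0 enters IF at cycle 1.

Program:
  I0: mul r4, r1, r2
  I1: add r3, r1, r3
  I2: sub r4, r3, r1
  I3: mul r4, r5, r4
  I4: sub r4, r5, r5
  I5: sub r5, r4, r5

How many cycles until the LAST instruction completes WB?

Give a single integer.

Answer: 16

Derivation:
I0 mul r4 <- r1,r2: IF@1 ID@2 stall=0 (-) EX@3 MEM@4 WB@5
I1 add r3 <- r1,r3: IF@2 ID@3 stall=0 (-) EX@4 MEM@5 WB@6
I2 sub r4 <- r3,r1: IF@3 ID@4 stall=2 (RAW on I1.r3 (WB@6)) EX@7 MEM@8 WB@9
I3 mul r4 <- r5,r4: IF@4 ID@7 stall=2 (RAW on I2.r4 (WB@9)) EX@10 MEM@11 WB@12
I4 sub r4 <- r5,r5: IF@7 ID@10 stall=0 (-) EX@11 MEM@12 WB@13
I5 sub r5 <- r4,r5: IF@10 ID@11 stall=2 (RAW on I4.r4 (WB@13)) EX@14 MEM@15 WB@16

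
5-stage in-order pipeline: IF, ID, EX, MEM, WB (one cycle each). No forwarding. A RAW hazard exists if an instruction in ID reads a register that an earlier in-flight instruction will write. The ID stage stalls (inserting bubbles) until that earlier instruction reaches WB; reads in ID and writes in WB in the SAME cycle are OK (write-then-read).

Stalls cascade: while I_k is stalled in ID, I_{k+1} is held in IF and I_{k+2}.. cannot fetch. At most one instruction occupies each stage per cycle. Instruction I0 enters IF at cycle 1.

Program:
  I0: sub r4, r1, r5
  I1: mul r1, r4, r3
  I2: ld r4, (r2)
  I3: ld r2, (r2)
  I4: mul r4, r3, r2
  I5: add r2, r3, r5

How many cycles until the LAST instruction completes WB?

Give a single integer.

Answer: 14

Derivation:
I0 sub r4 <- r1,r5: IF@1 ID@2 stall=0 (-) EX@3 MEM@4 WB@5
I1 mul r1 <- r4,r3: IF@2 ID@3 stall=2 (RAW on I0.r4 (WB@5)) EX@6 MEM@7 WB@8
I2 ld r4 <- r2: IF@3 ID@6 stall=0 (-) EX@7 MEM@8 WB@9
I3 ld r2 <- r2: IF@6 ID@7 stall=0 (-) EX@8 MEM@9 WB@10
I4 mul r4 <- r3,r2: IF@7 ID@8 stall=2 (RAW on I3.r2 (WB@10)) EX@11 MEM@12 WB@13
I5 add r2 <- r3,r5: IF@8 ID@11 stall=0 (-) EX@12 MEM@13 WB@14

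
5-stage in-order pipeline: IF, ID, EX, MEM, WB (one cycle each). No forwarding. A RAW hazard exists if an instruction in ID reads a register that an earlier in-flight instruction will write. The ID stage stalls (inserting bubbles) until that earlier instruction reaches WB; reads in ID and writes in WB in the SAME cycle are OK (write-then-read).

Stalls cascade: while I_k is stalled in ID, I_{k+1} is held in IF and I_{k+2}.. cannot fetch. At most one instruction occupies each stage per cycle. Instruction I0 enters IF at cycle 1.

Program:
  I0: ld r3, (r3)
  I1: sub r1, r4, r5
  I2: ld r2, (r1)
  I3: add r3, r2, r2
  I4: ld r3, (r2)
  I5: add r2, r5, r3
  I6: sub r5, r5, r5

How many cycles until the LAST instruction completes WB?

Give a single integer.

I0 ld r3 <- r3: IF@1 ID@2 stall=0 (-) EX@3 MEM@4 WB@5
I1 sub r1 <- r4,r5: IF@2 ID@3 stall=0 (-) EX@4 MEM@5 WB@6
I2 ld r2 <- r1: IF@3 ID@4 stall=2 (RAW on I1.r1 (WB@6)) EX@7 MEM@8 WB@9
I3 add r3 <- r2,r2: IF@4 ID@7 stall=2 (RAW on I2.r2 (WB@9)) EX@10 MEM@11 WB@12
I4 ld r3 <- r2: IF@7 ID@10 stall=0 (-) EX@11 MEM@12 WB@13
I5 add r2 <- r5,r3: IF@10 ID@11 stall=2 (RAW on I4.r3 (WB@13)) EX@14 MEM@15 WB@16
I6 sub r5 <- r5,r5: IF@11 ID@14 stall=0 (-) EX@15 MEM@16 WB@17

Answer: 17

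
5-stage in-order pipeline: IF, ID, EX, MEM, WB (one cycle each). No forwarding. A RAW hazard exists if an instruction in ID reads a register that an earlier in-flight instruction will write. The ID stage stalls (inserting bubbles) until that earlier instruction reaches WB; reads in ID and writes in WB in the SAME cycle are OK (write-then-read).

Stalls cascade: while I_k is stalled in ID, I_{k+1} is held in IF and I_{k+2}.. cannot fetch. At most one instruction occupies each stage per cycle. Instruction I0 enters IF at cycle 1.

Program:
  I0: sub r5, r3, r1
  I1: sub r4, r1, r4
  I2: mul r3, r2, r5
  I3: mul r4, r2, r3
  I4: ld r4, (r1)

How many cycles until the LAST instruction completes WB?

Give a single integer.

I0 sub r5 <- r3,r1: IF@1 ID@2 stall=0 (-) EX@3 MEM@4 WB@5
I1 sub r4 <- r1,r4: IF@2 ID@3 stall=0 (-) EX@4 MEM@5 WB@6
I2 mul r3 <- r2,r5: IF@3 ID@4 stall=1 (RAW on I0.r5 (WB@5)) EX@6 MEM@7 WB@8
I3 mul r4 <- r2,r3: IF@4 ID@6 stall=2 (RAW on I2.r3 (WB@8)) EX@9 MEM@10 WB@11
I4 ld r4 <- r1: IF@6 ID@9 stall=0 (-) EX@10 MEM@11 WB@12

Answer: 12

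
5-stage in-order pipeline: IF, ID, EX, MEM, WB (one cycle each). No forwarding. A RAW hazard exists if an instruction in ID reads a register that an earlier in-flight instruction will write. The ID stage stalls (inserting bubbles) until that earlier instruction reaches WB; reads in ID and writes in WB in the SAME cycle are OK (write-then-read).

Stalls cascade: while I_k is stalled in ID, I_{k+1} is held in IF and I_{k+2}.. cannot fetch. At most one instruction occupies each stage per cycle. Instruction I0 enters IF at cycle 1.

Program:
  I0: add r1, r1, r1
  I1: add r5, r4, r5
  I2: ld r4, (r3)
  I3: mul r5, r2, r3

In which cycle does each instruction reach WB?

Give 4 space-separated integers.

I0 add r1 <- r1,r1: IF@1 ID@2 stall=0 (-) EX@3 MEM@4 WB@5
I1 add r5 <- r4,r5: IF@2 ID@3 stall=0 (-) EX@4 MEM@5 WB@6
I2 ld r4 <- r3: IF@3 ID@4 stall=0 (-) EX@5 MEM@6 WB@7
I3 mul r5 <- r2,r3: IF@4 ID@5 stall=0 (-) EX@6 MEM@7 WB@8

Answer: 5 6 7 8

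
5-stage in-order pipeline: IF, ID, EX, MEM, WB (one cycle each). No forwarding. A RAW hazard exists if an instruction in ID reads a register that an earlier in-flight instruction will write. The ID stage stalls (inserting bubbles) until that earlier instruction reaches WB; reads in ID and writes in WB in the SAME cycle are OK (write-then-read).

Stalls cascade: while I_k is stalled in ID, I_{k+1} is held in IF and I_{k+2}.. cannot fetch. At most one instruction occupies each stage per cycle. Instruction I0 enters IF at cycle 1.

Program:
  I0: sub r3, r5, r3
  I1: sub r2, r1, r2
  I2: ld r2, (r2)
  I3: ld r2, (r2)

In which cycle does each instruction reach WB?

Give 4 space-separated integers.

I0 sub r3 <- r5,r3: IF@1 ID@2 stall=0 (-) EX@3 MEM@4 WB@5
I1 sub r2 <- r1,r2: IF@2 ID@3 stall=0 (-) EX@4 MEM@5 WB@6
I2 ld r2 <- r2: IF@3 ID@4 stall=2 (RAW on I1.r2 (WB@6)) EX@7 MEM@8 WB@9
I3 ld r2 <- r2: IF@4 ID@7 stall=2 (RAW on I2.r2 (WB@9)) EX@10 MEM@11 WB@12

Answer: 5 6 9 12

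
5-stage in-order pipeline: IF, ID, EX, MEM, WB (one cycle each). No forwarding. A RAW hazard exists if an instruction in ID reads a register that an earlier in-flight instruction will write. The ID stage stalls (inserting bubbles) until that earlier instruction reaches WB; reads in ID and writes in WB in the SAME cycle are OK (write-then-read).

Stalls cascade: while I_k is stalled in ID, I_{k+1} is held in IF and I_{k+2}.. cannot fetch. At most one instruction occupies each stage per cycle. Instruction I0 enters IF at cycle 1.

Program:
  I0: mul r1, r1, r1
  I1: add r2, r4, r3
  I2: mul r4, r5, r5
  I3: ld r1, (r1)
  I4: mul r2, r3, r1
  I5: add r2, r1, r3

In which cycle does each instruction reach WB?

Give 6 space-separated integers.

Answer: 5 6 7 8 11 12

Derivation:
I0 mul r1 <- r1,r1: IF@1 ID@2 stall=0 (-) EX@3 MEM@4 WB@5
I1 add r2 <- r4,r3: IF@2 ID@3 stall=0 (-) EX@4 MEM@5 WB@6
I2 mul r4 <- r5,r5: IF@3 ID@4 stall=0 (-) EX@5 MEM@6 WB@7
I3 ld r1 <- r1: IF@4 ID@5 stall=0 (-) EX@6 MEM@7 WB@8
I4 mul r2 <- r3,r1: IF@5 ID@6 stall=2 (RAW on I3.r1 (WB@8)) EX@9 MEM@10 WB@11
I5 add r2 <- r1,r3: IF@6 ID@9 stall=0 (-) EX@10 MEM@11 WB@12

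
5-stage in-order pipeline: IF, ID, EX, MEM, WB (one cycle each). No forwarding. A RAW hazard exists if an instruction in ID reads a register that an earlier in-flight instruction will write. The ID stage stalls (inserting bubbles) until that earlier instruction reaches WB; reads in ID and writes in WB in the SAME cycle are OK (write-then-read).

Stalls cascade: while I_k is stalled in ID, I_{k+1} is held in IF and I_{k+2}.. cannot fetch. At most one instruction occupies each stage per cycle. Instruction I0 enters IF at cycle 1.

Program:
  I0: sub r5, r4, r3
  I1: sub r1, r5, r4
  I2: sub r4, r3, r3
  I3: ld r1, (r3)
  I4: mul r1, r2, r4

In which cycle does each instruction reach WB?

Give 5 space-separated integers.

I0 sub r5 <- r4,r3: IF@1 ID@2 stall=0 (-) EX@3 MEM@4 WB@5
I1 sub r1 <- r5,r4: IF@2 ID@3 stall=2 (RAW on I0.r5 (WB@5)) EX@6 MEM@7 WB@8
I2 sub r4 <- r3,r3: IF@3 ID@6 stall=0 (-) EX@7 MEM@8 WB@9
I3 ld r1 <- r3: IF@6 ID@7 stall=0 (-) EX@8 MEM@9 WB@10
I4 mul r1 <- r2,r4: IF@7 ID@8 stall=1 (RAW on I2.r4 (WB@9)) EX@10 MEM@11 WB@12

Answer: 5 8 9 10 12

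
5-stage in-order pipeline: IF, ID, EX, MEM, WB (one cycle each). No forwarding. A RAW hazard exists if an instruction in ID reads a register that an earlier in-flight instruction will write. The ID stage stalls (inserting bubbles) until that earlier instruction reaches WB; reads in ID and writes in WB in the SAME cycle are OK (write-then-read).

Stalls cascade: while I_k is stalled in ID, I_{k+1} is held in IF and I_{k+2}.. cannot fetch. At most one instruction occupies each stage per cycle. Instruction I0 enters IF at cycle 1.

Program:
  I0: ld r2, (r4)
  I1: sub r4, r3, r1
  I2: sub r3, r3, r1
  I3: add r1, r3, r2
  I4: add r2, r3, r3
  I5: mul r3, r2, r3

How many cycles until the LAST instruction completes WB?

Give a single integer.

I0 ld r2 <- r4: IF@1 ID@2 stall=0 (-) EX@3 MEM@4 WB@5
I1 sub r4 <- r3,r1: IF@2 ID@3 stall=0 (-) EX@4 MEM@5 WB@6
I2 sub r3 <- r3,r1: IF@3 ID@4 stall=0 (-) EX@5 MEM@6 WB@7
I3 add r1 <- r3,r2: IF@4 ID@5 stall=2 (RAW on I2.r3 (WB@7)) EX@8 MEM@9 WB@10
I4 add r2 <- r3,r3: IF@5 ID@8 stall=0 (-) EX@9 MEM@10 WB@11
I5 mul r3 <- r2,r3: IF@8 ID@9 stall=2 (RAW on I4.r2 (WB@11)) EX@12 MEM@13 WB@14

Answer: 14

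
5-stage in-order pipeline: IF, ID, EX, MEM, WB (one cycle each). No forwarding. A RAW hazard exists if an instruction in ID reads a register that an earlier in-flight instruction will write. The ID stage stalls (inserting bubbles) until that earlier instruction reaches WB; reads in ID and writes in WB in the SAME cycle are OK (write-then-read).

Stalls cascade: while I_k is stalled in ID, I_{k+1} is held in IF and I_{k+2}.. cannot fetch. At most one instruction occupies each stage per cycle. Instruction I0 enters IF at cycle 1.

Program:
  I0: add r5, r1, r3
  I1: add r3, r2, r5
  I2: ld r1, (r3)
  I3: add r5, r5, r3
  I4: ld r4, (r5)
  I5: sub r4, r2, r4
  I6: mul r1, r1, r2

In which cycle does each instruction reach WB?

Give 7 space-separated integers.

I0 add r5 <- r1,r3: IF@1 ID@2 stall=0 (-) EX@3 MEM@4 WB@5
I1 add r3 <- r2,r5: IF@2 ID@3 stall=2 (RAW on I0.r5 (WB@5)) EX@6 MEM@7 WB@8
I2 ld r1 <- r3: IF@3 ID@6 stall=2 (RAW on I1.r3 (WB@8)) EX@9 MEM@10 WB@11
I3 add r5 <- r5,r3: IF@6 ID@9 stall=0 (-) EX@10 MEM@11 WB@12
I4 ld r4 <- r5: IF@9 ID@10 stall=2 (RAW on I3.r5 (WB@12)) EX@13 MEM@14 WB@15
I5 sub r4 <- r2,r4: IF@10 ID@13 stall=2 (RAW on I4.r4 (WB@15)) EX@16 MEM@17 WB@18
I6 mul r1 <- r1,r2: IF@13 ID@16 stall=0 (-) EX@17 MEM@18 WB@19

Answer: 5 8 11 12 15 18 19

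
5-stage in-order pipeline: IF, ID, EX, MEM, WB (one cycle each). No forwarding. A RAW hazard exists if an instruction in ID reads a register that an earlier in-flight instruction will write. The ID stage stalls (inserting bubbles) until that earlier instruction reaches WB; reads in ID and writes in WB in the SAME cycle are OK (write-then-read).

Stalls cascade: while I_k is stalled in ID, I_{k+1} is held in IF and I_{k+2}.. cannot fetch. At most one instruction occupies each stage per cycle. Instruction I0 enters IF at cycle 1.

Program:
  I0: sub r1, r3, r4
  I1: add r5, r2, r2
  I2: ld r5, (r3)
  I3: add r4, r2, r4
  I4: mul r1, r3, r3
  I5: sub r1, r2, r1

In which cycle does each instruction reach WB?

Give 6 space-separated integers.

I0 sub r1 <- r3,r4: IF@1 ID@2 stall=0 (-) EX@3 MEM@4 WB@5
I1 add r5 <- r2,r2: IF@2 ID@3 stall=0 (-) EX@4 MEM@5 WB@6
I2 ld r5 <- r3: IF@3 ID@4 stall=0 (-) EX@5 MEM@6 WB@7
I3 add r4 <- r2,r4: IF@4 ID@5 stall=0 (-) EX@6 MEM@7 WB@8
I4 mul r1 <- r3,r3: IF@5 ID@6 stall=0 (-) EX@7 MEM@8 WB@9
I5 sub r1 <- r2,r1: IF@6 ID@7 stall=2 (RAW on I4.r1 (WB@9)) EX@10 MEM@11 WB@12

Answer: 5 6 7 8 9 12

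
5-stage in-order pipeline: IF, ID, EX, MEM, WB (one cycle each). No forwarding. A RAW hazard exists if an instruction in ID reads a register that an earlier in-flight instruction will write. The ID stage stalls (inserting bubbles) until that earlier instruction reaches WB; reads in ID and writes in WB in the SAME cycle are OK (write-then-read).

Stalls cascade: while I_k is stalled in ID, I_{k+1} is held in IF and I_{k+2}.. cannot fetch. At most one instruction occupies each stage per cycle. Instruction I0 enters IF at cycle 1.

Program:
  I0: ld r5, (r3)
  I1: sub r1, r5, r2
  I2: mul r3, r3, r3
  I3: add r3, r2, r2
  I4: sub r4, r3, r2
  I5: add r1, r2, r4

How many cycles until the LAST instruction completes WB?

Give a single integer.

I0 ld r5 <- r3: IF@1 ID@2 stall=0 (-) EX@3 MEM@4 WB@5
I1 sub r1 <- r5,r2: IF@2 ID@3 stall=2 (RAW on I0.r5 (WB@5)) EX@6 MEM@7 WB@8
I2 mul r3 <- r3,r3: IF@3 ID@6 stall=0 (-) EX@7 MEM@8 WB@9
I3 add r3 <- r2,r2: IF@6 ID@7 stall=0 (-) EX@8 MEM@9 WB@10
I4 sub r4 <- r3,r2: IF@7 ID@8 stall=2 (RAW on I3.r3 (WB@10)) EX@11 MEM@12 WB@13
I5 add r1 <- r2,r4: IF@8 ID@11 stall=2 (RAW on I4.r4 (WB@13)) EX@14 MEM@15 WB@16

Answer: 16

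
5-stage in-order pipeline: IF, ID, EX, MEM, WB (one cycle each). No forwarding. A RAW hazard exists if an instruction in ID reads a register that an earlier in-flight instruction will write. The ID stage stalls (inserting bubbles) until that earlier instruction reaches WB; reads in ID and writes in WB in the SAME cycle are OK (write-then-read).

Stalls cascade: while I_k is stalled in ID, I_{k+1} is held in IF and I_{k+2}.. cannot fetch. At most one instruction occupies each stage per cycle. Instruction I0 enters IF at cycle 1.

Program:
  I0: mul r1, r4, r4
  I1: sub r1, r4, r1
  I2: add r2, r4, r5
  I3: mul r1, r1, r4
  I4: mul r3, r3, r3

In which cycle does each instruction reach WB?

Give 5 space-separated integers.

I0 mul r1 <- r4,r4: IF@1 ID@2 stall=0 (-) EX@3 MEM@4 WB@5
I1 sub r1 <- r4,r1: IF@2 ID@3 stall=2 (RAW on I0.r1 (WB@5)) EX@6 MEM@7 WB@8
I2 add r2 <- r4,r5: IF@3 ID@6 stall=0 (-) EX@7 MEM@8 WB@9
I3 mul r1 <- r1,r4: IF@6 ID@7 stall=1 (RAW on I1.r1 (WB@8)) EX@9 MEM@10 WB@11
I4 mul r3 <- r3,r3: IF@7 ID@9 stall=0 (-) EX@10 MEM@11 WB@12

Answer: 5 8 9 11 12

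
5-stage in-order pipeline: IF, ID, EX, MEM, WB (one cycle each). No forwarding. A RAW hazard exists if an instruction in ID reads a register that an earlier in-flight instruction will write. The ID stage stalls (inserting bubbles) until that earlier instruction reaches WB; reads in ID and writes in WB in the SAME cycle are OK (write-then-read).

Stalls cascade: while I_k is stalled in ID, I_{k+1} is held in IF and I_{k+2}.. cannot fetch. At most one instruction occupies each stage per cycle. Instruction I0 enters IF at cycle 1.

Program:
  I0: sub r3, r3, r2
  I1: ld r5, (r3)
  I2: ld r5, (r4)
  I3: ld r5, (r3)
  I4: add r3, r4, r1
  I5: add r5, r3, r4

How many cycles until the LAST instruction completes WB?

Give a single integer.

Answer: 14

Derivation:
I0 sub r3 <- r3,r2: IF@1 ID@2 stall=0 (-) EX@3 MEM@4 WB@5
I1 ld r5 <- r3: IF@2 ID@3 stall=2 (RAW on I0.r3 (WB@5)) EX@6 MEM@7 WB@8
I2 ld r5 <- r4: IF@3 ID@6 stall=0 (-) EX@7 MEM@8 WB@9
I3 ld r5 <- r3: IF@6 ID@7 stall=0 (-) EX@8 MEM@9 WB@10
I4 add r3 <- r4,r1: IF@7 ID@8 stall=0 (-) EX@9 MEM@10 WB@11
I5 add r5 <- r3,r4: IF@8 ID@9 stall=2 (RAW on I4.r3 (WB@11)) EX@12 MEM@13 WB@14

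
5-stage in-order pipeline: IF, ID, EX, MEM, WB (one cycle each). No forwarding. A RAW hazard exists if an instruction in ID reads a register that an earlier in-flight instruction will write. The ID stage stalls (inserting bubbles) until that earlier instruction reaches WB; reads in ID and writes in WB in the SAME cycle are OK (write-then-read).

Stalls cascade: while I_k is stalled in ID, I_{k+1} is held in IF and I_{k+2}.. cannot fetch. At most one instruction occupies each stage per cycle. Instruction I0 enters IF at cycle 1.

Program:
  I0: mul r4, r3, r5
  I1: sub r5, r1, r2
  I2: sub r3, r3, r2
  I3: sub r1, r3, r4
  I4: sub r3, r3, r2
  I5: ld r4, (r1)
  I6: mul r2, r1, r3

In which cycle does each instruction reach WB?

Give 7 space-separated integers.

I0 mul r4 <- r3,r5: IF@1 ID@2 stall=0 (-) EX@3 MEM@4 WB@5
I1 sub r5 <- r1,r2: IF@2 ID@3 stall=0 (-) EX@4 MEM@5 WB@6
I2 sub r3 <- r3,r2: IF@3 ID@4 stall=0 (-) EX@5 MEM@6 WB@7
I3 sub r1 <- r3,r4: IF@4 ID@5 stall=2 (RAW on I2.r3 (WB@7)) EX@8 MEM@9 WB@10
I4 sub r3 <- r3,r2: IF@5 ID@8 stall=0 (-) EX@9 MEM@10 WB@11
I5 ld r4 <- r1: IF@8 ID@9 stall=1 (RAW on I3.r1 (WB@10)) EX@11 MEM@12 WB@13
I6 mul r2 <- r1,r3: IF@9 ID@11 stall=0 (-) EX@12 MEM@13 WB@14

Answer: 5 6 7 10 11 13 14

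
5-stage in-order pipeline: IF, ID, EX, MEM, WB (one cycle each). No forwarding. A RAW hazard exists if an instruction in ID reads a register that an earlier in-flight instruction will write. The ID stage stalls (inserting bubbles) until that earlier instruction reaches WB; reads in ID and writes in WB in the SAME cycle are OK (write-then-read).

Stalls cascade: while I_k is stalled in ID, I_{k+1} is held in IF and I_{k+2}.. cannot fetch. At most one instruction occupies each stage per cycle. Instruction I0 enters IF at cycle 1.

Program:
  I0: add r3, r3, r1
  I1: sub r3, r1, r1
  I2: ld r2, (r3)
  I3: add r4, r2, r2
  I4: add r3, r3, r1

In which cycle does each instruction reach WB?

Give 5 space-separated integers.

I0 add r3 <- r3,r1: IF@1 ID@2 stall=0 (-) EX@3 MEM@4 WB@5
I1 sub r3 <- r1,r1: IF@2 ID@3 stall=0 (-) EX@4 MEM@5 WB@6
I2 ld r2 <- r3: IF@3 ID@4 stall=2 (RAW on I1.r3 (WB@6)) EX@7 MEM@8 WB@9
I3 add r4 <- r2,r2: IF@4 ID@7 stall=2 (RAW on I2.r2 (WB@9)) EX@10 MEM@11 WB@12
I4 add r3 <- r3,r1: IF@7 ID@10 stall=0 (-) EX@11 MEM@12 WB@13

Answer: 5 6 9 12 13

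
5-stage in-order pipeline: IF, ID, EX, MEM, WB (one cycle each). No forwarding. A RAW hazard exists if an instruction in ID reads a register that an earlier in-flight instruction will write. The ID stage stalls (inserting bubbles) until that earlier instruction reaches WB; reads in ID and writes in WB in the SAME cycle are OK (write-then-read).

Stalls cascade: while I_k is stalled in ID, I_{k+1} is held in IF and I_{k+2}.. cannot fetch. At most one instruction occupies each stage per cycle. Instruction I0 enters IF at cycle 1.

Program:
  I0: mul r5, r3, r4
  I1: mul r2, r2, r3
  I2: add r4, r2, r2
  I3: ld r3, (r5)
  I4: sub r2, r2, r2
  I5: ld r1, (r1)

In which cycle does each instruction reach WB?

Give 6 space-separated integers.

I0 mul r5 <- r3,r4: IF@1 ID@2 stall=0 (-) EX@3 MEM@4 WB@5
I1 mul r2 <- r2,r3: IF@2 ID@3 stall=0 (-) EX@4 MEM@5 WB@6
I2 add r4 <- r2,r2: IF@3 ID@4 stall=2 (RAW on I1.r2 (WB@6)) EX@7 MEM@8 WB@9
I3 ld r3 <- r5: IF@4 ID@7 stall=0 (-) EX@8 MEM@9 WB@10
I4 sub r2 <- r2,r2: IF@7 ID@8 stall=0 (-) EX@9 MEM@10 WB@11
I5 ld r1 <- r1: IF@8 ID@9 stall=0 (-) EX@10 MEM@11 WB@12

Answer: 5 6 9 10 11 12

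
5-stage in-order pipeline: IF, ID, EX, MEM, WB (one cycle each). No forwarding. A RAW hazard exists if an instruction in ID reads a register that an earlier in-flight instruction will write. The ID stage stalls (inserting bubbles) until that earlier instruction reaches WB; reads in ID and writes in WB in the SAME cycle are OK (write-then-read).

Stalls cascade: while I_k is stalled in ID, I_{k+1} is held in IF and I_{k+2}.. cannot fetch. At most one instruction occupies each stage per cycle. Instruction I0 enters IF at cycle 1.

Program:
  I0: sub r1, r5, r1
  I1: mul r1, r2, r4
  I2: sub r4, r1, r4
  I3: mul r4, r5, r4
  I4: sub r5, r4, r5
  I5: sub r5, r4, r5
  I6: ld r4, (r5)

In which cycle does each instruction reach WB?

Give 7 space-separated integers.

I0 sub r1 <- r5,r1: IF@1 ID@2 stall=0 (-) EX@3 MEM@4 WB@5
I1 mul r1 <- r2,r4: IF@2 ID@3 stall=0 (-) EX@4 MEM@5 WB@6
I2 sub r4 <- r1,r4: IF@3 ID@4 stall=2 (RAW on I1.r1 (WB@6)) EX@7 MEM@8 WB@9
I3 mul r4 <- r5,r4: IF@4 ID@7 stall=2 (RAW on I2.r4 (WB@9)) EX@10 MEM@11 WB@12
I4 sub r5 <- r4,r5: IF@7 ID@10 stall=2 (RAW on I3.r4 (WB@12)) EX@13 MEM@14 WB@15
I5 sub r5 <- r4,r5: IF@10 ID@13 stall=2 (RAW on I4.r5 (WB@15)) EX@16 MEM@17 WB@18
I6 ld r4 <- r5: IF@13 ID@16 stall=2 (RAW on I5.r5 (WB@18)) EX@19 MEM@20 WB@21

Answer: 5 6 9 12 15 18 21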